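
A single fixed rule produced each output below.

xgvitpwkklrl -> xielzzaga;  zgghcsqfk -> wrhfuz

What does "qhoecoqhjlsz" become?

trdfwyaho

Rule — shift every letter 11 places backward in the alphabet (wrapping around), then delete the first 3 characters.
Doing the same to "qhoecoqhjlsz": "trdfwyaho".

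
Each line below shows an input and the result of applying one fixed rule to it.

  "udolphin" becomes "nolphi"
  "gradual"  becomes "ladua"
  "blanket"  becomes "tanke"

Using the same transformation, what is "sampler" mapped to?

rmple

In each case the input is transformed by: delete the first 2 characters, then move the last character to the front.
Applying that to "sampler" gives "rmple".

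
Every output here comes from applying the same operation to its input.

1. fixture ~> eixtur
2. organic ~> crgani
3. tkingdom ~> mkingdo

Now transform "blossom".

What's happening: delete the first character, then move the last character to the front.
Applying both steps to "blossom": "lossom", then "mlosso".

mlosso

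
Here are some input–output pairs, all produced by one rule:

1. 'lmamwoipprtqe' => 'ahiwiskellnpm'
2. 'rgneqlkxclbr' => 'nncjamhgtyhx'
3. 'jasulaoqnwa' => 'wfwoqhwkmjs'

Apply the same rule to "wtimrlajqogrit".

The rule is to move the last character to the front, then shift every letter 4 places backward in the alphabet (wrapping around).
For "wtimrlajqogrit", step one produces "twtimrlajqogri"; step two turns that into "pspeinhwfmkcne".

pspeinhwfmkcne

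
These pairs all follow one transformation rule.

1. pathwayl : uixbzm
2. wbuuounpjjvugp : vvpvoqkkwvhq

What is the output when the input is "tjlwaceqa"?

Each output is the input with this applied: shift every letter 1 place forward in the alphabet (wrapping around), then delete the first 2 characters.
On "tjlwaceqa" that produces "mxbdfrb".

mxbdfrb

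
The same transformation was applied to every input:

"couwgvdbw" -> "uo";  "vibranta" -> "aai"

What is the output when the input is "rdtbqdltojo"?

Looking at the pairs, the operation is to reverse the string, then keep only the vowels.
On "rdtbqdltojo": the first step gives "ojotldqbtdr", and the second then gives "oo".

oo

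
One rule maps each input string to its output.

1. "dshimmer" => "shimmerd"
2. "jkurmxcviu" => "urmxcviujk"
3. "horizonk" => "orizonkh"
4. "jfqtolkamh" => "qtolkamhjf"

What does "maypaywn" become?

In each case the input is transformed by: swap the front and back halves of the string, then move the last 3 characters to the front (rotate right by 3).
"maypaywn" → "aywnmayp" → "aypaywnm".

aypaywnm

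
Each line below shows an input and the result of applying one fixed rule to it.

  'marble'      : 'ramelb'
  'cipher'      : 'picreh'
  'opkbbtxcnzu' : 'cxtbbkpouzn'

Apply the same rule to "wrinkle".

Looking at the pairs, the operation is to move the last 3 characters to the front (rotate right by 3), then reverse the string.
On "wrinkle": the first step gives "klewrin", and the second then gives "nirwelk".

nirwelk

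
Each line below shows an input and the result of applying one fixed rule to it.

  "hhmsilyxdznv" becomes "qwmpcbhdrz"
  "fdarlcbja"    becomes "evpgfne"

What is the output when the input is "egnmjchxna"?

rqnglbre

The transformation: delete the first 2 characters, then shift every letter 4 places forward in the alphabet (wrapping around).
For "egnmjchxna", step one produces "nmjchxna"; step two turns that into "rqnglbre".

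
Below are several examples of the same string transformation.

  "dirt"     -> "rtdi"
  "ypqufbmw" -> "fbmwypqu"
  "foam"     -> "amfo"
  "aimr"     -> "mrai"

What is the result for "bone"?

nebo

The rule is to swap the front and back halves of the string.
For "bone" the result is "nebo".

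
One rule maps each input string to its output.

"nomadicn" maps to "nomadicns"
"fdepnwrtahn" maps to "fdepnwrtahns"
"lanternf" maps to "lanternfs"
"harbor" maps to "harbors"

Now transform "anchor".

anchors

Looking at the pairs, the operation is to append "s".
Doing the same to "anchor": "anchors".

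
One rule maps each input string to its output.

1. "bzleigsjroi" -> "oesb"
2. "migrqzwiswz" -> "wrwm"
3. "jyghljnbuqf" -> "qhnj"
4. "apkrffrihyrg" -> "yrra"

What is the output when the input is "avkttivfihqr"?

Looking at the pairs, the operation is to keep one character in every 3, starting at position 1 (positions 1st, 4th, 7th, ...), then swap the first and last characters.
Starting from "avkttivfihqr": after the first operation, "atvh"; after the second, "htva".

htva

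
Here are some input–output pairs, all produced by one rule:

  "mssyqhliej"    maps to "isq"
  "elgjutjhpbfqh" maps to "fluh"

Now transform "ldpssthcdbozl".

odsc

Rule — keep one character in every 3, starting at position 2 (positions 2nd, 5th, 8th, ...), then move the last character to the front.
For "ldpssthcdbozl" the result is "odsc".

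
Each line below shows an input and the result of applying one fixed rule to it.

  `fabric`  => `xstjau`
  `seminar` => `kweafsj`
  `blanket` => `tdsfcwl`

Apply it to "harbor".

Rule — shift every letter 8 places backward in the alphabet (wrapping around).
So "harbor" becomes "zsjtgj".

zsjtgj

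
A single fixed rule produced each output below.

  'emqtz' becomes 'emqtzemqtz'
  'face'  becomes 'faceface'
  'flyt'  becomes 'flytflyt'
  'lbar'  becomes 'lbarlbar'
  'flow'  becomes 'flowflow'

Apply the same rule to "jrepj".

jrepjjrepj

Rule — write the whole string twice.
On "jrepj" that produces "jrepjjrepj".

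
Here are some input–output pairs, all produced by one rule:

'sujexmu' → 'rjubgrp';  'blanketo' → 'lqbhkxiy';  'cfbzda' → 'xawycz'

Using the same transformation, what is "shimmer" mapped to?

The pattern: reverse the string, then shift every letter 3 places backward in the alphabet (wrapping around).
"shimmer" → "remmihs" → "objjfep".

objjfep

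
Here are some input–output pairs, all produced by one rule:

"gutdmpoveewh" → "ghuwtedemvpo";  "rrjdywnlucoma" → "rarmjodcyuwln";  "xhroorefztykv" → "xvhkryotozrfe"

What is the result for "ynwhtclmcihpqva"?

yanvwqhpthcilcm

What's happening: take characters alternately from the front and the back (1st, last, 2nd, 2nd-last, ...).
Applying that to "ynwhtclmcihpqva" gives "yanvwqhpthcilcm".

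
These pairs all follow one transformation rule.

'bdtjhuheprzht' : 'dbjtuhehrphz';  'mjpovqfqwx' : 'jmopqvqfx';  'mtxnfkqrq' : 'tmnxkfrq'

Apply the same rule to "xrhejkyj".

The rule is to swap each adjacent pair of characters (1↔2, 3↔4, ...), then delete the last character.
Working it through for "xrhejkyj": intermediate "rxehkjjy", final "rxehkjj".
(Check on "mjpovqfqwx": → "jmopqvqfxw" → "jmopqvqfx" ✓)

rxehkjj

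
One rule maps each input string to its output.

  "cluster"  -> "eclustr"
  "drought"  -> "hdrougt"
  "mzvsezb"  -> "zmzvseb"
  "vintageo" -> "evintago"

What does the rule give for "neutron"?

oneutrn

The rule is to move the last character to the front, then swap the first and last characters.
"neutron" → "oneutrn".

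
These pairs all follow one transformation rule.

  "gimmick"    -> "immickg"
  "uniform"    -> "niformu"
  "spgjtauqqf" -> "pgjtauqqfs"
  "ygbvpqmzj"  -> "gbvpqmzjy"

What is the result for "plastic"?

What's happening: move the first character to the end.
So "plastic" becomes "lasticp".

lasticp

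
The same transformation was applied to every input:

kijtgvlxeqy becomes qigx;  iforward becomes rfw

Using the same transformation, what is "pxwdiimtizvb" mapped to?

vxit

The pattern: move the last 3 characters to the front (rotate right by 3), then keep one character in every 3, starting at position 2 (positions 2nd, 5th, 8th, ...).
Applying both steps to "pxwdiimtizvb": "zvbpxwdiimti", then "vxit".
(Check on "kijtgvlxeqy": → "eqykijtgvlx" → "qigx" ✓)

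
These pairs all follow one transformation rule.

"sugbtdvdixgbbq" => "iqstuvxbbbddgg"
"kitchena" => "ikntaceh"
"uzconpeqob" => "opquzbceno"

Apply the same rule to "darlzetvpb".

prtvzabdel

Each output is the input with this applied: sort the characters into alphabetical order, then swap the front and back halves of the string.
For "darlzetvpb", step one produces "abdelprtvz"; step two turns that into "prtvzabdel".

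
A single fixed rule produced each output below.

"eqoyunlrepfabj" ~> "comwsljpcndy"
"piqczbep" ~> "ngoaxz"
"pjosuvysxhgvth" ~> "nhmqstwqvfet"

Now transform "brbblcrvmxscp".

zpzzjaptkvq

The transformation: shift every letter 2 places backward in the alphabet (wrapping around), then delete the last 2 characters.
"brbblcrvmxscp" → "zpzzjaptkvq".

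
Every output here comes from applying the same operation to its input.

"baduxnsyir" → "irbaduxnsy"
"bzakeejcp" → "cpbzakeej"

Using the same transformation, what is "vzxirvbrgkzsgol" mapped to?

Each output is the input with this applied: move the last 2 characters to the front (rotate right by 2).
On "vzxirvbrgkzsgol" that produces "olvzxirvbrgkzsg".

olvzxirvbrgkzsg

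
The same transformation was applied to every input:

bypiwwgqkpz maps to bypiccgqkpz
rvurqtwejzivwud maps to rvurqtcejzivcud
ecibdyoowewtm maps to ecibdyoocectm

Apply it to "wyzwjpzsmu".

cyzcjpzsmu

What's happening: replace every "w" with "c".
"wyzwjpzsmu" → "cyzcjpzsmu".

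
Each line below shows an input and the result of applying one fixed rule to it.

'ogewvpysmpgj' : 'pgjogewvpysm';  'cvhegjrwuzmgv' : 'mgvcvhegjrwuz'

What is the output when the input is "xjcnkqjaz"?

Looking at the pairs, the operation is to move the last 3 characters to the front (rotate right by 3).
So "xjcnkqjaz" becomes "jazxjcnkq".

jazxjcnkq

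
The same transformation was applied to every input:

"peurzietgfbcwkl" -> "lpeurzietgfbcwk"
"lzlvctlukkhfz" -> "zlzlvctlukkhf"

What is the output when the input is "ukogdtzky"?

Each output is the input with this applied: move the last character to the front.
For "ukogdtzky" the result is "yukogdtzk".

yukogdtzk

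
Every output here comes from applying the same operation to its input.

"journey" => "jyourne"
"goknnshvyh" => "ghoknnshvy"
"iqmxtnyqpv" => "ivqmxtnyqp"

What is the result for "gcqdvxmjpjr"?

The pattern: swap the first and last characters, then move the last character to the front.
Applying that to "gcqdvxmjpjr" gives "grcqdvxmjpj".

grcqdvxmjpj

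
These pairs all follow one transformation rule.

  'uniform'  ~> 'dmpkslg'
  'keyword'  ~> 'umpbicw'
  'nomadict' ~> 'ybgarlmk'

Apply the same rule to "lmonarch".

lypafjkm

Rule — move the first 3 characters to the end (rotate left by 3), then shift every letter 2 places backward in the alphabet (wrapping around).
Applying that to "lmonarch" gives "lypafjkm".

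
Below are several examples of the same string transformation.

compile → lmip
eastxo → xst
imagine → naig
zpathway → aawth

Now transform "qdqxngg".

gqnx

The transformation: take characters alternately from the front and the back (1st, last, 2nd, 2nd-last, ...), then delete the first 3 characters.
For "qdqxngg", step one produces "qgdgqnx"; step two turns that into "gqnx".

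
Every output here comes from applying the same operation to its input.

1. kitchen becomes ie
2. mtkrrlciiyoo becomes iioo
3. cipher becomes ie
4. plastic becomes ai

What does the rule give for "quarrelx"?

uae

The transformation: keep only the vowels.
For "quarrelx" the result is "uae".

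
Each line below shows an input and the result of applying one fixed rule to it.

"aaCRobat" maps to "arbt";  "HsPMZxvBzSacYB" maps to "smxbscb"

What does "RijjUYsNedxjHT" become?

The transformation: keep every other character starting from the second (positions 2nd, 4th, 6th, ...), then convert every letter to lowercase.
For "RijjUYsNedxjHT", step one produces "ijYNdjT"; step two turns that into "ijyndjt".

ijyndjt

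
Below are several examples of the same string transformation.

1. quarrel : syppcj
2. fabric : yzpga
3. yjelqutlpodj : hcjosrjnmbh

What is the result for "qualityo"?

In each case the input is transformed by: delete the first character, then shift every letter 2 places backward in the alphabet (wrapping around).
For "qualityo", step one produces "ualityo"; step two turns that into "syjgrwm".

syjgrwm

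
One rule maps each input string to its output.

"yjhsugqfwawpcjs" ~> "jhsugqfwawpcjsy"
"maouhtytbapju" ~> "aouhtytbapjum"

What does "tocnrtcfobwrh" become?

The rule is to move the first character to the end.
"tocnrtcfobwrh" → "ocnrtcfobwrht".

ocnrtcfobwrht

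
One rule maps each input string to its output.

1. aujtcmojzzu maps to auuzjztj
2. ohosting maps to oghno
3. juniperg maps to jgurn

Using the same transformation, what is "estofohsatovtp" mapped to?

epsttvoofto

What's happening: take characters alternately from the front and the back (1st, last, 2nd, 2nd-last, ...), then delete the last 3 characters.
On "estofohsatovtp" that produces "epsttvoofto".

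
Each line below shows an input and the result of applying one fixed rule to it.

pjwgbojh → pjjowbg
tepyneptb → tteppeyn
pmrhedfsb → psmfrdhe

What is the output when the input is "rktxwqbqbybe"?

rbkytbxqwbq

Rule — delete the last character, then take characters alternately from the front and the back (1st, last, 2nd, 2nd-last, ...).
Working it through for "rktxwqbqbybe": intermediate "rktxwqbqbyb", final "rbkytbxqwbq".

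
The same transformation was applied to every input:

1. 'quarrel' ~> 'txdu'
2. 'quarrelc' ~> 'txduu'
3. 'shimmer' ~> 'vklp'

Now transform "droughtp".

The transformation: shift every letter 3 places forward in the alphabet (wrapping around), then delete the last 3 characters.
For "droughtp", step one produces "gurxjkws"; step two turns that into "gurxj".

gurxj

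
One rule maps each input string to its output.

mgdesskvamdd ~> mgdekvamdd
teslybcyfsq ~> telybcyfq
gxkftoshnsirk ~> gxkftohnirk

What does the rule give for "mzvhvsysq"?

The pattern: remove every "s".
So "mzvhvsysq" becomes "mzvhvyq".

mzvhvyq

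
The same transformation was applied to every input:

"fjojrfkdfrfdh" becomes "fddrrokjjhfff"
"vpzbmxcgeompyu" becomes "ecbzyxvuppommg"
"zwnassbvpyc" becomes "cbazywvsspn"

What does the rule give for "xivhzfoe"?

The pattern: sort the characters into reverse alphabetical order, then move the last 3 characters to the front (rotate right by 3).
On "xivhzfoe" that produces "hfezxvoi".

hfezxvoi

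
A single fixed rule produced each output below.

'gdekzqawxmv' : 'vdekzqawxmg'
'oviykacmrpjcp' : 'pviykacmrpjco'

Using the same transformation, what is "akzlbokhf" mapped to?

fkzlbokha

Rule — swap the first and last characters.
"akzlbokhf" → "fkzlbokha".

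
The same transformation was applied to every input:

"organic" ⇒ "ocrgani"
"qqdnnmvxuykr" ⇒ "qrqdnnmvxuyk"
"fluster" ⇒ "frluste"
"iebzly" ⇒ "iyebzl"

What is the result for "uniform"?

umnifor

Each output is the input with this applied: swap the first and last characters, then move the last character to the front.
Working it through for "uniform": intermediate "mniforu", final "umnifor".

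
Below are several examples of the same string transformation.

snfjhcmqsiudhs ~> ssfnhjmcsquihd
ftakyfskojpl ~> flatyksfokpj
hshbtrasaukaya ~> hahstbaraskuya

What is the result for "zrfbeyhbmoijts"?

Rule — move the last character to the front, then swap each adjacent pair of characters (1↔2, 3↔4, ...).
On "zrfbeyhbmoijts": the first step gives "szrfbeyhbmoijt", and the second then gives "zsfrebhymbiotj".

zsfrebhymbiotj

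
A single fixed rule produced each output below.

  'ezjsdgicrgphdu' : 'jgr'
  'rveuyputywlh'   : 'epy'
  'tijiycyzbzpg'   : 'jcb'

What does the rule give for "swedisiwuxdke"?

What's happening: keep one character in every 3, starting at position 3 (positions 3rd, 6th, 9th, ...), then delete the last character.
Applying both steps to "swedisiwuxdke": "esuk", then "esu".
(Check on "tijiycyzbzpg": → "jcbg" → "jcb" ✓)

esu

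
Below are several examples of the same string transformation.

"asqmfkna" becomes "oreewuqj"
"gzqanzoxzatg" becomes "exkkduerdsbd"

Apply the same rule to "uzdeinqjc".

In each case the input is transformed by: shift every letter 4 places forward in the alphabet (wrapping around), then move the last 3 characters to the front (rotate right by 3).
"uzdeinqjc" → "ungydhimr".

ungydhimr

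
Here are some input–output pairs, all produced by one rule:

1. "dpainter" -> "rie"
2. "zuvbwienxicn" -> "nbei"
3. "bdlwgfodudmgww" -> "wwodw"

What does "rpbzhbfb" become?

bzf

The pattern: swap the first and last characters, then keep one character in every 3, starting at position 1 (positions 1st, 4th, 7th, ...).
For "rpbzhbfb", step one produces "bpbzhbfr"; step two turns that into "bzf".
(Check on "bdlwgfodudmgww": → "wdlwgfodudmgwb" → "wwodw" ✓)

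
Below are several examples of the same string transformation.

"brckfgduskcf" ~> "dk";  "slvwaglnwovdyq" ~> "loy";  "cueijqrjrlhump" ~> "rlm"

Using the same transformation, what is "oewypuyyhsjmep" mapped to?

yse

What's happening: keep one character in every 3, starting at position 1 (positions 1st, 4th, 7th, ...), then delete the first 2 characters.
On "oewypuyyhsjmep" that produces "yse".
(Check on "slvwaglnwovdyq": → "swloy" → "loy" ✓)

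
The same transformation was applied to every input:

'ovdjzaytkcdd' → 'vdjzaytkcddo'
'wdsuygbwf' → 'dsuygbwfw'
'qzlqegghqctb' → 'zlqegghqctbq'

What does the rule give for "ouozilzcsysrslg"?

uozilzcsysrslgo

The pattern: move the first character to the end.
So "ouozilzcsysrslg" becomes "uozilzcsysrslgo".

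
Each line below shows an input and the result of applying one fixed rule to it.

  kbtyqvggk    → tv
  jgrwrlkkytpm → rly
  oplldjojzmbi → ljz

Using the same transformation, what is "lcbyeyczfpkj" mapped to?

Each output is the input with this applied: keep one character in every 3, starting at position 3 (positions 3rd, 6th, 9th, ...), then delete the last character.
"lcbyeyczfpkj" → "byfj" → "byf".

byf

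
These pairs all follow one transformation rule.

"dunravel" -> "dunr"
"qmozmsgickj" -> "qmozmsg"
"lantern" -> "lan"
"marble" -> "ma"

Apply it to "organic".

Looking at the pairs, the operation is to delete the last character, then delete the last 3 characters.
On "organic" that produces "org".

org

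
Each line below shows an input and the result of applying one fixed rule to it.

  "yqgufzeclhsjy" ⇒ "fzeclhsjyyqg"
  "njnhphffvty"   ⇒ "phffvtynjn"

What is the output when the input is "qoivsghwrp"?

The pattern: move the first 3 characters to the end (rotate left by 3), then delete the first character.
So "qoivsghwrp" becomes "sghwrpqoi".

sghwrpqoi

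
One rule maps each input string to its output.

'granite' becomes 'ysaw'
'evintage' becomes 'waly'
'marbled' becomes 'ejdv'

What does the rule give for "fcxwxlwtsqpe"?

xppokh

Rule — shift every letter 8 places backward in the alphabet (wrapping around), then keep every other character starting from the first (positions 1st, 3rd, 5th, ...).
"fcxwxlwtsqpe" → "xupopdolkihw" → "xppokh".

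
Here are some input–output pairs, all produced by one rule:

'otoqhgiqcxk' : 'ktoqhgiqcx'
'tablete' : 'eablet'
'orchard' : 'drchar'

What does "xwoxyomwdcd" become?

dwoxyomwdc

The rule is to delete the first character, then move the last character to the front.
Starting from "xwoxyomwdcd": after the first operation, "woxyomwdcd"; after the second, "dwoxyomwdc".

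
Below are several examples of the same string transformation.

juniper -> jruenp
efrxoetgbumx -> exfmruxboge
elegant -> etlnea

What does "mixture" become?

meirxu

In each case the input is transformed by: take characters alternately from the front and the back (1st, last, 2nd, 2nd-last, ...), then delete the last character.
Starting from "mixture": after the first operation, "meirxut"; after the second, "meirxu".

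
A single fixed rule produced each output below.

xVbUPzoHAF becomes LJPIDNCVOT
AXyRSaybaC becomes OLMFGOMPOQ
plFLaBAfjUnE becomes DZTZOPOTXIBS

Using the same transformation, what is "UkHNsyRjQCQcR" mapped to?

Each output is the input with this applied: shift every letter 12 places backward in the alphabet (wrapping around), then convert every letter to uppercase.
Working it through for "UkHNsyRjQCQcR": intermediate "IyVBgmFxEQEqF", final "IYVBGMFXEQEQF".

IYVBGMFXEQEQF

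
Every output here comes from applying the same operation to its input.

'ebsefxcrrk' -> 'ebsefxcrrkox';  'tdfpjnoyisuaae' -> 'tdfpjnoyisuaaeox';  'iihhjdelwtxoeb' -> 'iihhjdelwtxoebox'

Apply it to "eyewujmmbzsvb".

The rule is to append "ox".
"eyewujmmbzsvb" → "eyewujmmbzsvbox".

eyewujmmbzsvbox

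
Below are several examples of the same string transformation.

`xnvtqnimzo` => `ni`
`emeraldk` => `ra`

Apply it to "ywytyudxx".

yu

What's happening: move the last 3 characters to the front (rotate right by 3), then keep only the last 2 characters.
Starting from "ywytyudxx": after the first operation, "dxxywytyu"; after the second, "yu".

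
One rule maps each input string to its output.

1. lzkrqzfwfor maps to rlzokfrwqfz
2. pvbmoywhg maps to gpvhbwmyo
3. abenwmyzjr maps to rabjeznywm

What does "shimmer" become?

Looking at the pairs, the operation is to swap the first and last characters, then take characters alternately from the front and the back (1st, last, 2nd, 2nd-last, ...).
"shimmer" → "rhimmes" → "rsheimm".

rsheimm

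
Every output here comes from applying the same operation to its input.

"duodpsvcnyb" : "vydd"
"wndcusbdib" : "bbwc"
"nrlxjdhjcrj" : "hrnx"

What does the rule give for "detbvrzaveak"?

zedb

The rule is to keep one character in every 3, starting at position 1 (positions 1st, 4th, 7th, ...), then swap the front and back halves of the string.
For "detbvrzaveak", step one produces "dbze"; step two turns that into "zedb".
(Check on "wndcusbdib": → "wcbb" → "bbwc" ✓)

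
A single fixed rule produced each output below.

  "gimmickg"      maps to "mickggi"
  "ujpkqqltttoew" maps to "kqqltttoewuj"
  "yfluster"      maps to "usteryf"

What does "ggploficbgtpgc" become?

loficbgtpgcgg

The rule is to move the first 3 characters to the end (rotate left by 3), then delete the last character.
Starting from "ggploficbgtpgc": after the first operation, "loficbgtpgcggp"; after the second, "loficbgtpgcgg".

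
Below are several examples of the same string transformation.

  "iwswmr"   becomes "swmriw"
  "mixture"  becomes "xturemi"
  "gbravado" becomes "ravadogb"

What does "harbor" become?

The transformation: move the first 2 characters to the end (rotate left by 2).
So "harbor" becomes "rborha".

rborha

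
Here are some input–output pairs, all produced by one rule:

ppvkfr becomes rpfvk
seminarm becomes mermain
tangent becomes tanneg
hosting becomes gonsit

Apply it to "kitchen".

niethc

The transformation: take characters alternately from the front and the back (1st, last, 2nd, 2nd-last, ...), then delete the first character.
Applying both steps to "kitchen": "kniethc", then "niethc".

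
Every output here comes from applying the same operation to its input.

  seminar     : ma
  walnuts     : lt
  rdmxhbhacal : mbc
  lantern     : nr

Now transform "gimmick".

mc

What's happening: keep one character in every 3, starting at position 3 (positions 3rd, 6th, 9th, ...).
On "gimmick" that produces "mc".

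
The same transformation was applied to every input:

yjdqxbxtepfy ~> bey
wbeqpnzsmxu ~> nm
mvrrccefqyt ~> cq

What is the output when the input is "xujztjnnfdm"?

What's happening: delete the first 3 characters, then keep one character in every 3, starting at position 3 (positions 3rd, 6th, 9th, ...).
On "xujztjnnfdm" that produces "jf".

jf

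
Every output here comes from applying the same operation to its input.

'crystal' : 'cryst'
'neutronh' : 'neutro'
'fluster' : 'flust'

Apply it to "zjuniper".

zjunip

The transformation: delete the last 2 characters.
On "zjuniper" that produces "zjunip".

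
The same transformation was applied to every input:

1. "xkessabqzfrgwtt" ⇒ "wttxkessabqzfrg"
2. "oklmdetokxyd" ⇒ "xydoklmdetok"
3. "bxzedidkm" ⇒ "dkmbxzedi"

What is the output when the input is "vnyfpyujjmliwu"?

The transformation: move the last 3 characters to the front (rotate right by 3).
So "vnyfpyujjmliwu" becomes "iwuvnyfpyujjml".

iwuvnyfpyujjml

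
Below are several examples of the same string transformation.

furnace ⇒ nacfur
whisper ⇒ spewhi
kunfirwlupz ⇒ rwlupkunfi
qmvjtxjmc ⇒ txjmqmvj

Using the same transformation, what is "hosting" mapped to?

Rule — delete the last character, then swap the front and back halves of the string.
For "hosting", step one produces "hostin"; step two turns that into "tinhos".

tinhos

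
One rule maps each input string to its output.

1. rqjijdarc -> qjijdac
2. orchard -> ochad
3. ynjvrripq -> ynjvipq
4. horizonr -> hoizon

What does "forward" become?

fowad

The transformation: remove every "r".
On "forward" that produces "fowad".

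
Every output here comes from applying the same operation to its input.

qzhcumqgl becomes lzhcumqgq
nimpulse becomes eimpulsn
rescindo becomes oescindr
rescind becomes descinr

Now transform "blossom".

The transformation: swap the first and last characters.
Doing the same to "blossom": "mlossob".

mlossob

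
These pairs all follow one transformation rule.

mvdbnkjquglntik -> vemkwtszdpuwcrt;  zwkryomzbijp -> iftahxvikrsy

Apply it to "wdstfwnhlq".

fmbcofwquz

Each output is the input with this applied: shift every letter 9 places forward in the alphabet (wrapping around).
On "wdstfwnhlq" that produces "fmbcofwquz".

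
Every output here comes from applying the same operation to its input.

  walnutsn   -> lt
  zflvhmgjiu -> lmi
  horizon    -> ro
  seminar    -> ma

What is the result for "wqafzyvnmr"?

aym

What's happening: keep one character in every 3, starting at position 3 (positions 3rd, 6th, 9th, ...).
On "wqafzyvnmr" that produces "aym".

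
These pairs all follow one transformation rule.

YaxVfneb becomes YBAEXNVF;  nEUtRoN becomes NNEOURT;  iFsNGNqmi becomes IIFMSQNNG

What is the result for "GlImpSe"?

GELSIPM

What's happening: take characters alternately from the front and the back (1st, last, 2nd, 2nd-last, ...), then convert every letter to uppercase.
Applying both steps to "GlImpSe": "GelSIpm", then "GELSIPM".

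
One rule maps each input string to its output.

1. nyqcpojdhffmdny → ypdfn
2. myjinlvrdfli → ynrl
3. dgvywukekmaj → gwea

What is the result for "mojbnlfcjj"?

Each output is the input with this applied: keep one character in every 3, starting at position 2 (positions 2nd, 5th, 8th, ...).
Applying that to "mojbnlfcjj" gives "onc".

onc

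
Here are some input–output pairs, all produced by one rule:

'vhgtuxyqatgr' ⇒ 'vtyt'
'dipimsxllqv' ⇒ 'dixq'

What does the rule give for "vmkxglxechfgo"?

vxxho

In each case the input is transformed by: keep one character in every 3, starting at position 1 (positions 1st, 4th, 7th, ...).
So "vmkxglxechfgo" becomes "vxxho".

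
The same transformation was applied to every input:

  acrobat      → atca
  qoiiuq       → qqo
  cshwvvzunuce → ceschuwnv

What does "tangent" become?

Rule — take characters alternately from the front and the back (1st, last, 2nd, 2nd-last, ...), then delete the last 3 characters.
For "tangent", step one produces "ttanneg"; step two turns that into "ttan".

ttan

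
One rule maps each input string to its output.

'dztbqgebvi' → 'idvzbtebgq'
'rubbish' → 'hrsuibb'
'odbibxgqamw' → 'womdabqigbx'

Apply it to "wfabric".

cwifrab

The pattern: take characters alternately from the front and the back (1st, last, 2nd, 2nd-last, ...), then swap each adjacent pair of characters (1↔2, 3↔4, ...).
On "wfabric": the first step gives "wcfiarb", and the second then gives "cwifrab".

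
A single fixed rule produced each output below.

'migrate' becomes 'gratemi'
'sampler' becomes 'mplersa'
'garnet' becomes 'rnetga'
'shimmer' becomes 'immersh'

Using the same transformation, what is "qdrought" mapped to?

roughtqd

Looking at the pairs, the operation is to move the first 2 characters to the end (rotate left by 2).
"qdrought" → "roughtqd".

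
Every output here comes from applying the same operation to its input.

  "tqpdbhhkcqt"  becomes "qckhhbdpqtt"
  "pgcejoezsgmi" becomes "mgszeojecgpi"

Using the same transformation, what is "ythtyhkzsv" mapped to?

szkhythtyv

Looking at the pairs, the operation is to reverse the string, then move the first character to the end.
Working it through for "ythtyhkzsv": intermediate "vszkhythty", final "szkhythtyv".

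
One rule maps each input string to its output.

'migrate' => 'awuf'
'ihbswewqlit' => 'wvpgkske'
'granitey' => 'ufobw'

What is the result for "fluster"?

The rule is to delete the last 3 characters, then shift every letter 12 places backward in the alphabet (wrapping around).
"fluster" → "tzig".
(Check on "migrate": → "migr" → "awuf" ✓)

tzig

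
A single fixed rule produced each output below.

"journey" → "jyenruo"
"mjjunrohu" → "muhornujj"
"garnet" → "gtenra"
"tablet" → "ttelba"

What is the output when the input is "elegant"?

Looking at the pairs, the operation is to move the first character to the end, then reverse the string.
For "elegant", step one produces "legante"; step two turns that into "etnagel".

etnagel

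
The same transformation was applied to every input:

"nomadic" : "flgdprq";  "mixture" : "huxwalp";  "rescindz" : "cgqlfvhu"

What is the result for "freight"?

wkjlhui

What's happening: reverse the string, then shift every letter 3 places forward in the alphabet (wrapping around).
Applying both steps to "freight": "thgierf", then "wkjlhui".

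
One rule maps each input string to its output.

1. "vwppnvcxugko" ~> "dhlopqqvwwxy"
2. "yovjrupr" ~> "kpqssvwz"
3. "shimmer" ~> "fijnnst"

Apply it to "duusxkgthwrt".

ehilstuuvvxy

The transformation: sort the characters into alphabetical order, then shift every letter 1 place forward in the alphabet (wrapping around).
So "duusxkgthwrt" becomes "ehilstuuvvxy".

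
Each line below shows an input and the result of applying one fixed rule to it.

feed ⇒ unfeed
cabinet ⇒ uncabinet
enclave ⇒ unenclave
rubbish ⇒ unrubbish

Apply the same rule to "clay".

unclay

Rule — prepend "un".
Applying that to "clay" gives "unclay".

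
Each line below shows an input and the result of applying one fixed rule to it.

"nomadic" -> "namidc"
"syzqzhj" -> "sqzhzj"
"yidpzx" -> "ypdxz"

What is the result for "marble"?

Each output is the input with this applied: swap each adjacent pair of characters (1↔2, 3↔4, ...), then delete the first character.
Starting from "marble": after the first operation, "ambrel"; after the second, "mbrel".

mbrel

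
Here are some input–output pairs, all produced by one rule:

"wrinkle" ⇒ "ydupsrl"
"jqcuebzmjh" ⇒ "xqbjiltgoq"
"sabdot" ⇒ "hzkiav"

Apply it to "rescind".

lyjzupk

What's happening: swap each adjacent pair of characters (1↔2, 3↔4, ...), then shift every letter 7 places forward in the alphabet (wrapping around).
Applying both steps to "rescind": "ercsnid", then "lyjzupk".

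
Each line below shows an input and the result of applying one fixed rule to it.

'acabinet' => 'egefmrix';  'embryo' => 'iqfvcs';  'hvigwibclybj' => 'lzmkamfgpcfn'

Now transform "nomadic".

rsqehmg

The transformation: shift every letter 4 places forward in the alphabet (wrapping around).
Applying that to "nomadic" gives "rsqehmg".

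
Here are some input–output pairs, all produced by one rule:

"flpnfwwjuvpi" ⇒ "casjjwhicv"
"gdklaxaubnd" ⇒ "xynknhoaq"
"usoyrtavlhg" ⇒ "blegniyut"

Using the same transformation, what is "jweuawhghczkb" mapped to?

rhnjutupmxo

In each case the input is transformed by: shift every letter 13 places forward in the alphabet (wrapping around) — i.e. ROT13, then delete the first 2 characters.
On "jweuawhghczkb": the first step gives "wjrhnjutupmxo", and the second then gives "rhnjutupmxo".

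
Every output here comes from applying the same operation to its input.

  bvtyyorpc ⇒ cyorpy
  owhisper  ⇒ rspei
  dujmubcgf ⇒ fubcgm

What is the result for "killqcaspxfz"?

What's happening: delete the first 3 characters, then swap the first and last characters.
For "killqcaspxfz" the result is "zqcaspxfl".

zqcaspxfl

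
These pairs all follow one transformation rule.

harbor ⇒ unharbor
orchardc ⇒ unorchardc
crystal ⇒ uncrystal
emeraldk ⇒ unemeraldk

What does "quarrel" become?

unquarrel

The pattern: prepend "un".
Applying that to "quarrel" gives "unquarrel".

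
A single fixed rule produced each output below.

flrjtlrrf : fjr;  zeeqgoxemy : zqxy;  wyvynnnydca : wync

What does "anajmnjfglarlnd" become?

ajjll

The rule is to keep one character in every 3, starting at position 1 (positions 1st, 4th, 7th, ...).
So "anajmnjfglarlnd" becomes "ajjll".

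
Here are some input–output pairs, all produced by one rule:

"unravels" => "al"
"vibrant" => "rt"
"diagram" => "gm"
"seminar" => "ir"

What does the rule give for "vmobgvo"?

bo

What's happening: keep one character in every 3, starting at position 1 (positions 1st, 4th, 7th, ...), then delete the first character.
Applying that to "vmobgvo" gives "bo".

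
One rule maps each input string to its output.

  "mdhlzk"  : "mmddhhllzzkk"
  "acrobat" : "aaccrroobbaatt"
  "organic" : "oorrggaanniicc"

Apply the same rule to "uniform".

uunniiffoorrmm

Each output is the input with this applied: double every character.
So "uniform" becomes "uunniiffoorrmm".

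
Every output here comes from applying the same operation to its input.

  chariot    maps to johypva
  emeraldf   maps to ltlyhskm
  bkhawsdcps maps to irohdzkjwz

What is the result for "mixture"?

tpeabyl

Each output is the input with this applied: shift every letter 7 places forward in the alphabet (wrapping around).
Doing the same to "mixture": "tpeabyl".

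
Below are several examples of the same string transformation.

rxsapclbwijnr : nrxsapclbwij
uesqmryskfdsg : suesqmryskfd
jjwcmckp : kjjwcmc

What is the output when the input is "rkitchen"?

erkitch

The rule is to delete the last character, then move the last character to the front.
"rkitchen" → "erkitch".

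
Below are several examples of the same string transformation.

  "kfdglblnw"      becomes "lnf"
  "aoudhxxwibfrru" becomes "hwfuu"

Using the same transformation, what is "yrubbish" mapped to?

In each case the input is transformed by: move the first 3 characters to the end (rotate left by 3), then keep one character in every 3, starting at position 2 (positions 2nd, 5th, 8th, ...).
On "yrubbish" that produces "bhu".

bhu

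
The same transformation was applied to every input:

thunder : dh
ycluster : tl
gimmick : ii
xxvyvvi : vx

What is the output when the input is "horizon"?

zo

Looking at the pairs, the operation is to reverse the string, then keep one character in every 3, starting at position 3 (positions 3rd, 6th, 9th, ...).
For "horizon", step one produces "noziroh"; step two turns that into "zo".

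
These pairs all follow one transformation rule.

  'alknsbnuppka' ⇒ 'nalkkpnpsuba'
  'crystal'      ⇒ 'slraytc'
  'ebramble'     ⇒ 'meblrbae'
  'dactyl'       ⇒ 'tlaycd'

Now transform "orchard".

hdrrcao

What's happening: take characters alternately from the front and the back (1st, last, 2nd, 2nd-last, ...), then swap the first and last characters.
Applying both steps to "orchard": "odrrcah", then "hdrrcao".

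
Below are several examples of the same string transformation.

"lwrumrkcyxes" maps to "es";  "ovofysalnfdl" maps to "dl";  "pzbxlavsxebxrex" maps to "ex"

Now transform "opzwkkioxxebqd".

Looking at the pairs, the operation is to keep only the last 2 characters.
"opzwkkioxxebqd" → "qd".

qd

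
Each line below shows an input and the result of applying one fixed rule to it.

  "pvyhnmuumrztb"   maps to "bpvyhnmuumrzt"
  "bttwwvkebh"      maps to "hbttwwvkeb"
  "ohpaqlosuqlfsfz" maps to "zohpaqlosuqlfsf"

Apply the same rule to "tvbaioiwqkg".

gtvbaioiwqk

The pattern: move the last character to the front.
On "tvbaioiwqkg" that produces "gtvbaioiwqk".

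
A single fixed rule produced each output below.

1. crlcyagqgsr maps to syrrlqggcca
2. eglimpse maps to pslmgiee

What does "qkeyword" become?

What's happening: sort the characters into reverse alphabetical order, then swap each adjacent pair of characters (1↔2, 3↔4, ...).
"qkeyword" → "ywrqoked" → "wyqrkode".

wyqrkode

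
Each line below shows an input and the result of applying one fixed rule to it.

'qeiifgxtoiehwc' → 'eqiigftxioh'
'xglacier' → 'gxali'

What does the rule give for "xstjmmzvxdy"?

Rule — swap each adjacent pair of characters (1↔2, 3↔4, ...), then delete the last 3 characters.
For "xstjmmzvxdy", step one produces "sxjtmmvzdxy"; step two turns that into "sxjtmmvz".
(Check on "xglacier": → "gxalicre" → "gxali" ✓)

sxjtmmvz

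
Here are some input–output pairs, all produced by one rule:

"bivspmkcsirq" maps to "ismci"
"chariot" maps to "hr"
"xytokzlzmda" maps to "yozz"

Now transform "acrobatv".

coa

Looking at the pairs, the operation is to delete the last 2 characters, then keep every other character starting from the second (positions 2nd, 4th, 6th, ...).
Applying both steps to "acrobatv": "acroba", then "coa".
(Check on "chariot": → "chari" → "hr" ✓)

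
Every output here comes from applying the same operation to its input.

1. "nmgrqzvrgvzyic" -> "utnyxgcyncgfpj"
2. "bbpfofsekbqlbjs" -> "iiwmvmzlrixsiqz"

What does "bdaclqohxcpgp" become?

Rule — shift every letter 7 places forward in the alphabet (wrapping around).
For "bdaclqohxcpgp" the result is "ikhjsxvoejwnw".

ikhjsxvoejwnw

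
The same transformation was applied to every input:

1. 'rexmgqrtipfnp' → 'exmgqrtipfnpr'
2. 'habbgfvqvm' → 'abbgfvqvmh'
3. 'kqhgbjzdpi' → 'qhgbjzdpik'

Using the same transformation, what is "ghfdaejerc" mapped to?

hfdaejercg

Rule — move the first character to the end.
So "ghfdaejerc" becomes "hfdaejercg".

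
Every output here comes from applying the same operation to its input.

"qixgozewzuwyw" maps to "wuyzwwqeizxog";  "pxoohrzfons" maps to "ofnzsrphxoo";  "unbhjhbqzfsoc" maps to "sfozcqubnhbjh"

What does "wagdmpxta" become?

xptmadwga

In each case the input is transformed by: move the last 3 characters to the front (rotate right by 3), then take characters alternately from the front and the back (1st, last, 2nd, 2nd-last, ...).
Applying that to "wagdmpxta" gives "xptmadwga".
(Check on "pxoohrzfons": → "onspxoohrzf" → "ofnzsrphxoo" ✓)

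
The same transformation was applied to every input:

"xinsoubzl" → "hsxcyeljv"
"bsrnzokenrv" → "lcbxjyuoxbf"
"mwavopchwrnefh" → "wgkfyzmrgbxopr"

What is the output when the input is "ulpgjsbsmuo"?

evzqtclcwey

The rule is to shift every letter 10 places forward in the alphabet (wrapping around).
On "ulpgjsbsmuo" that produces "evzqtclcwey".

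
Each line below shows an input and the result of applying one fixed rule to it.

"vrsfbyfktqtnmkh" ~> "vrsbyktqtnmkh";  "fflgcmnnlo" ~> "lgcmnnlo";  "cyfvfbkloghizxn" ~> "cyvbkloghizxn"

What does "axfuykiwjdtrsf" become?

axuykiwjdtrs

What's happening: remove every "f".
So "axfuykiwjdtrsf" becomes "axuykiwjdtrs".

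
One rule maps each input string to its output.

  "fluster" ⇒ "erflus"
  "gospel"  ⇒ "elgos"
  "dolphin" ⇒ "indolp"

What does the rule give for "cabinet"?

The rule is to move the last 2 characters to the front (rotate right by 2), then delete the last character.
Applying that to "cabinet" gives "etcabi".

etcabi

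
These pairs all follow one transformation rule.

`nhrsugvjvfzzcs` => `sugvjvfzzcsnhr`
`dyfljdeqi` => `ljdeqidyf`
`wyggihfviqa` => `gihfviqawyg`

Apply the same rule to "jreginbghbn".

The pattern: move the first 3 characters to the end (rotate left by 3).
Applying that to "jreginbghbn" gives "ginbghbnjre".

ginbghbnjre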